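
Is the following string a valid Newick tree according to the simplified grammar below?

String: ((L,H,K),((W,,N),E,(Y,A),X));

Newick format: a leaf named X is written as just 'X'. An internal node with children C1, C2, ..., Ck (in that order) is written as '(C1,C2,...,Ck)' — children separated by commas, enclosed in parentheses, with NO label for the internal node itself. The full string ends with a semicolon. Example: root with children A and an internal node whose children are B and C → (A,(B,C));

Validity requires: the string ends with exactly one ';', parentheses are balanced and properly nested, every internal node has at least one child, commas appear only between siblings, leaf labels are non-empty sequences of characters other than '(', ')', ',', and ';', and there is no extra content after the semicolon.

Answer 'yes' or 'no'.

Input: ((L,H,K),((W,,N),E,(Y,A),X));
Paren balance: 5 '(' vs 5 ')' OK
Ends with single ';': True
Full parse: FAILS (empty leaf label at pos 13)
Valid: False

Answer: no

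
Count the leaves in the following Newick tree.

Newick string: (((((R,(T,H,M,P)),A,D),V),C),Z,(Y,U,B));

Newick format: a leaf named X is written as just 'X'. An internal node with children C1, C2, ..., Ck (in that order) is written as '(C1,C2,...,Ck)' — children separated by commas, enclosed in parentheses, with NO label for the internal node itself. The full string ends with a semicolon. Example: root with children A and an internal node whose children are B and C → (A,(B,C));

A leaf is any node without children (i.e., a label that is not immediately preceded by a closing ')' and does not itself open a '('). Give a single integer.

Newick: (((((R,(T,H,M,P)),A,D),V),C),Z,(Y,U,B));
Scan left-to-right; a leaf is any maximal label run not followed by '(':
  pos 5: leaf 'R' → count = 1
  pos 8: leaf 'T' → count = 2
  pos 10: leaf 'H' → count = 3
  pos 12: leaf 'M' → count = 4
  pos 14: leaf 'P' → count = 5
  pos 18: leaf 'A' → count = 6
  pos 20: leaf 'D' → count = 7
  pos 23: leaf 'V' → count = 8
  pos 26: leaf 'C' → count = 9
  pos 29: leaf 'Z' → count = 10
  pos 32: leaf 'Y' → count = 11
  pos 34: leaf 'U' → count = 12
  pos 36: leaf 'B' → count = 13
Total leaves: 13

Answer: 13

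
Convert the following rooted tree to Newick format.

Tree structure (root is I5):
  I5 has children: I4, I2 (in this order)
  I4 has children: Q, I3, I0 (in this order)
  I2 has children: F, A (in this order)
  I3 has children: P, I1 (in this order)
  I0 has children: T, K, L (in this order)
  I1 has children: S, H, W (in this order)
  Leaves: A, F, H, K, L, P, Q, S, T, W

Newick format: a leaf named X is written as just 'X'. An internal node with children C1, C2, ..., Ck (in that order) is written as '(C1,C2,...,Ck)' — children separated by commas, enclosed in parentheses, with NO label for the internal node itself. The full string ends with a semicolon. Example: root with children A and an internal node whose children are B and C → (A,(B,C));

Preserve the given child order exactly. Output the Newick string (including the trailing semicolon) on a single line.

Answer: ((Q,(P,(S,H,W)),(T,K,L)),(F,A));

Derivation:
internal I5 with children ['I4', 'I2']
  internal I4 with children ['Q', 'I3', 'I0']
    leaf 'Q' → 'Q'
    internal I3 with children ['P', 'I1']
      leaf 'P' → 'P'
      internal I1 with children ['S', 'H', 'W']
        leaf 'S' → 'S'
        leaf 'H' → 'H'
        leaf 'W' → 'W'
      → '(S,H,W)'
    → '(P,(S,H,W))'
    internal I0 with children ['T', 'K', 'L']
      leaf 'T' → 'T'
      leaf 'K' → 'K'
      leaf 'L' → 'L'
    → '(T,K,L)'
  → '(Q,(P,(S,H,W)),(T,K,L))'
  internal I2 with children ['F', 'A']
    leaf 'F' → 'F'
    leaf 'A' → 'A'
  → '(F,A)'
→ '((Q,(P,(S,H,W)),(T,K,L)),(F,A))'
Final: ((Q,(P,(S,H,W)),(T,K,L)),(F,A));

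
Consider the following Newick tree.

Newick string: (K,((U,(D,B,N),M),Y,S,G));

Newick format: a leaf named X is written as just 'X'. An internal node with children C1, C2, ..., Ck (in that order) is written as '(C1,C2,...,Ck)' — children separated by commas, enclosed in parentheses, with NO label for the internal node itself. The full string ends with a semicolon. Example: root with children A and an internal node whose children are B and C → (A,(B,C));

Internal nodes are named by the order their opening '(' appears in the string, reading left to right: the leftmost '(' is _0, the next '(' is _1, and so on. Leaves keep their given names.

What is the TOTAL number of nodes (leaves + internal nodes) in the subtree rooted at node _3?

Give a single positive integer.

Newick: (K,((U,(D,B,N),M),Y,S,G));
Locate _3: it is the '(' at position 7 (the 4th '(' reading left to right).
Query: subtree rooted at _3
_3: subtree_size = 1 + 3
  D: subtree_size = 1 + 0
  B: subtree_size = 1 + 0
  N: subtree_size = 1 + 0
Total subtree size of _3: 4

Answer: 4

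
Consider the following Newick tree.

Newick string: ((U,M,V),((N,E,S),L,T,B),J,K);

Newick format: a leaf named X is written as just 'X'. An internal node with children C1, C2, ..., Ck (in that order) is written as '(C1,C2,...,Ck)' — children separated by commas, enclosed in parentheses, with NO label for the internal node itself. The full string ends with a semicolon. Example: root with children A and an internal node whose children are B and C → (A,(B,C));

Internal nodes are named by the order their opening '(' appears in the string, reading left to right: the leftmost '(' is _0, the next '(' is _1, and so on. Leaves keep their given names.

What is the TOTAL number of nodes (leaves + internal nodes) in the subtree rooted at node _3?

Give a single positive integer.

Answer: 4

Derivation:
Newick: ((U,M,V),((N,E,S),L,T,B),J,K);
Locate _3: it is the '(' at position 10 (the 4th '(' reading left to right).
Query: subtree rooted at _3
_3: subtree_size = 1 + 3
  N: subtree_size = 1 + 0
  E: subtree_size = 1 + 0
  S: subtree_size = 1 + 0
Total subtree size of _3: 4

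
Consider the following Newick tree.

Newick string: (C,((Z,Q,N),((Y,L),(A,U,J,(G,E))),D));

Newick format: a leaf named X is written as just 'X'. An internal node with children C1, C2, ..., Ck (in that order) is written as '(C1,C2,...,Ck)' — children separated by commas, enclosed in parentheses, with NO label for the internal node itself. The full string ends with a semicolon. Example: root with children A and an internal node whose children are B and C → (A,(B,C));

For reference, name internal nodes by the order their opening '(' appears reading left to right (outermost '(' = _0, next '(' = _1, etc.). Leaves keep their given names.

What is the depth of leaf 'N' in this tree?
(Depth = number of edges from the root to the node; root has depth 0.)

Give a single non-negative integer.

Newick: (C,((Z,Q,N),((Y,L),(A,U,J,(G,E))),D));
Naming internals by '(' encounter order: outermost '(' = _0, next = _1, ...
Query node: N
Path from root: _0 -> _1 -> _2 -> N
Depth of N: 3 (number of edges from root)

Answer: 3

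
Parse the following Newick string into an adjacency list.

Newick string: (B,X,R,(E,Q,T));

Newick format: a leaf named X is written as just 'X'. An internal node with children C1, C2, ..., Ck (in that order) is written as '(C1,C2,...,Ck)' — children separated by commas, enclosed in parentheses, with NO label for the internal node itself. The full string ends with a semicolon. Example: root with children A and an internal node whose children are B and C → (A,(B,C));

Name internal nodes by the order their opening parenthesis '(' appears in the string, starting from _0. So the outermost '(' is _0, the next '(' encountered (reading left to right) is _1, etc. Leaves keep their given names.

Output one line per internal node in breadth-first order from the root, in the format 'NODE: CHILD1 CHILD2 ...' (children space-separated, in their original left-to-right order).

Answer: _0: B X R _1
_1: E Q T

Derivation:
Input: (B,X,R,(E,Q,T));
Scanning left-to-right, naming '(' by encounter order:
  pos 0: '(' -> open internal node _0 (depth 1)
  pos 7: '(' -> open internal node _1 (depth 2)
  pos 13: ')' -> close internal node _1 (now at depth 1)
  pos 14: ')' -> close internal node _0 (now at depth 0)
Total internal nodes: 2
BFS adjacency from root:
  _0: B X R _1
  _1: E Q T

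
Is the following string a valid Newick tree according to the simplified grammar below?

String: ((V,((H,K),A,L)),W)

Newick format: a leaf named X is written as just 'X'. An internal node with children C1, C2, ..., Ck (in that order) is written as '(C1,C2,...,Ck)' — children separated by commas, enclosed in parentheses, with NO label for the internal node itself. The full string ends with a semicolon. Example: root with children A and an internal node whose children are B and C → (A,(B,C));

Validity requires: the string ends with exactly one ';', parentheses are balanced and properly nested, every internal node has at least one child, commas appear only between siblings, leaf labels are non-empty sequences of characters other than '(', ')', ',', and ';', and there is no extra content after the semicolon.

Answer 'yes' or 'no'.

Input: ((V,((H,K),A,L)),W)
Paren balance: 4 '(' vs 4 ')' OK
Ends with single ';': False
Full parse: FAILS (must end with ;)
Valid: False

Answer: no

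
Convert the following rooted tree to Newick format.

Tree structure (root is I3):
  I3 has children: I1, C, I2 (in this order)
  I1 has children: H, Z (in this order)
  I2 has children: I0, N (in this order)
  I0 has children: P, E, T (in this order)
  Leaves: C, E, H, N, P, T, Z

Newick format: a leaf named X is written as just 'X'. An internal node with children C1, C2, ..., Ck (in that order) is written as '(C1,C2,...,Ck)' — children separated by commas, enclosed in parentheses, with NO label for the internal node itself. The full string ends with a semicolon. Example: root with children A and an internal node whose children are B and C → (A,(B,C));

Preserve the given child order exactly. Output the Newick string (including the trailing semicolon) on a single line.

Answer: ((H,Z),C,((P,E,T),N));

Derivation:
internal I3 with children ['I1', 'C', 'I2']
  internal I1 with children ['H', 'Z']
    leaf 'H' → 'H'
    leaf 'Z' → 'Z'
  → '(H,Z)'
  leaf 'C' → 'C'
  internal I2 with children ['I0', 'N']
    internal I0 with children ['P', 'E', 'T']
      leaf 'P' → 'P'
      leaf 'E' → 'E'
      leaf 'T' → 'T'
    → '(P,E,T)'
    leaf 'N' → 'N'
  → '((P,E,T),N)'
→ '((H,Z),C,((P,E,T),N))'
Final: ((H,Z),C,((P,E,T),N));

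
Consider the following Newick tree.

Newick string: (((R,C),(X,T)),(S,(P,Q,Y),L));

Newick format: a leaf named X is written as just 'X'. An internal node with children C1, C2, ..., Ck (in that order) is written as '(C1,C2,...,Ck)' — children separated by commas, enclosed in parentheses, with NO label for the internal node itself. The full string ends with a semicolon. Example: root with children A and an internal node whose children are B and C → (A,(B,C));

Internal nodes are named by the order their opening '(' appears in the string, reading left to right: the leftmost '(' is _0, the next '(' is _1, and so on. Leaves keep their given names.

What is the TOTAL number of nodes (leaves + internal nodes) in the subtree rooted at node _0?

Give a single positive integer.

Newick: (((R,C),(X,T)),(S,(P,Q,Y),L));
Locate _0: it is the '(' at position 0 (the 1st '(' reading left to right).
Query: subtree rooted at _0
_0: subtree_size = 1 + 14
  _1: subtree_size = 1 + 6
    _2: subtree_size = 1 + 2
      R: subtree_size = 1 + 0
      C: subtree_size = 1 + 0
    _3: subtree_size = 1 + 2
      X: subtree_size = 1 + 0
      T: subtree_size = 1 + 0
  _4: subtree_size = 1 + 6
    S: subtree_size = 1 + 0
    _5: subtree_size = 1 + 3
      P: subtree_size = 1 + 0
      Q: subtree_size = 1 + 0
      Y: subtree_size = 1 + 0
    L: subtree_size = 1 + 0
Total subtree size of _0: 15

Answer: 15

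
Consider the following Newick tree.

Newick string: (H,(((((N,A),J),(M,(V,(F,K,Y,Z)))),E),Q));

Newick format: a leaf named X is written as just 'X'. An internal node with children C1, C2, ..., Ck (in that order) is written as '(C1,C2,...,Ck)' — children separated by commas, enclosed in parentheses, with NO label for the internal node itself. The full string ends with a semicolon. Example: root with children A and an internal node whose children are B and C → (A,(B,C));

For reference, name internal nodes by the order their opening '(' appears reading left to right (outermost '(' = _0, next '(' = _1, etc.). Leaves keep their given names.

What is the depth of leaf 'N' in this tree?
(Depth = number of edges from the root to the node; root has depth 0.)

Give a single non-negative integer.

Newick: (H,(((((N,A),J),(M,(V,(F,K,Y,Z)))),E),Q));
Naming internals by '(' encounter order: outermost '(' = _0, next = _1, ...
Query node: N
Path from root: _0 -> _1 -> _2 -> _3 -> _4 -> _5 -> N
Depth of N: 6 (number of edges from root)

Answer: 6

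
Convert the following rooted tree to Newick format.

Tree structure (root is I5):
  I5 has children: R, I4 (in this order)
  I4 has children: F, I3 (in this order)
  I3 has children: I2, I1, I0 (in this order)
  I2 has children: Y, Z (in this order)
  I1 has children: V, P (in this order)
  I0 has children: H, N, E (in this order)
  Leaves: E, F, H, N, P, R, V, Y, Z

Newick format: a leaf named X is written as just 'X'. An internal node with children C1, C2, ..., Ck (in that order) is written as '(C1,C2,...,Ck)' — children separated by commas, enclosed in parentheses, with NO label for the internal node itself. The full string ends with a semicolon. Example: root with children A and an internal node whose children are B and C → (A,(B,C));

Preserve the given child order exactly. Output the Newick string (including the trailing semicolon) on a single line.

Answer: (R,(F,((Y,Z),(V,P),(H,N,E))));

Derivation:
internal I5 with children ['R', 'I4']
  leaf 'R' → 'R'
  internal I4 with children ['F', 'I3']
    leaf 'F' → 'F'
    internal I3 with children ['I2', 'I1', 'I0']
      internal I2 with children ['Y', 'Z']
        leaf 'Y' → 'Y'
        leaf 'Z' → 'Z'
      → '(Y,Z)'
      internal I1 with children ['V', 'P']
        leaf 'V' → 'V'
        leaf 'P' → 'P'
      → '(V,P)'
      internal I0 with children ['H', 'N', 'E']
        leaf 'H' → 'H'
        leaf 'N' → 'N'
        leaf 'E' → 'E'
      → '(H,N,E)'
    → '((Y,Z),(V,P),(H,N,E))'
  → '(F,((Y,Z),(V,P),(H,N,E)))'
→ '(R,(F,((Y,Z),(V,P),(H,N,E))))'
Final: (R,(F,((Y,Z),(V,P),(H,N,E))));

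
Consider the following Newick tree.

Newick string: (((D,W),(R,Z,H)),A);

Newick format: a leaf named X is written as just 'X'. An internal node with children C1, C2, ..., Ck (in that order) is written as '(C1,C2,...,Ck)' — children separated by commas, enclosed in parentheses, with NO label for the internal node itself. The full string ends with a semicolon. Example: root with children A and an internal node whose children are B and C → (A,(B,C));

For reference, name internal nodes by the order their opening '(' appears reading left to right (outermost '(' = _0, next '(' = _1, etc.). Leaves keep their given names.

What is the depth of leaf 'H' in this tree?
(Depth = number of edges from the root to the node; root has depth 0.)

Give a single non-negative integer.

Newick: (((D,W),(R,Z,H)),A);
Naming internals by '(' encounter order: outermost '(' = _0, next = _1, ...
Query node: H
Path from root: _0 -> _1 -> _3 -> H
Depth of H: 3 (number of edges from root)

Answer: 3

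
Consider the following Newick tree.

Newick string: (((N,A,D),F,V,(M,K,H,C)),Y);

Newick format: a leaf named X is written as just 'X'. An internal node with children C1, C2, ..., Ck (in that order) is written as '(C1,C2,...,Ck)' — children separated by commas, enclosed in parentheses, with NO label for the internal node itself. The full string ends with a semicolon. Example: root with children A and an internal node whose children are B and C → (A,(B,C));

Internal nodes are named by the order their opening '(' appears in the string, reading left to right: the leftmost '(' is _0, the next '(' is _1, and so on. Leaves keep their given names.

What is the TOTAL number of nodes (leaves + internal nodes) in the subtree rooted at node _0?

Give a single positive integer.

Newick: (((N,A,D),F,V,(M,K,H,C)),Y);
Locate _0: it is the '(' at position 0 (the 1st '(' reading left to right).
Query: subtree rooted at _0
_0: subtree_size = 1 + 13
  _1: subtree_size = 1 + 11
    _2: subtree_size = 1 + 3
      N: subtree_size = 1 + 0
      A: subtree_size = 1 + 0
      D: subtree_size = 1 + 0
    F: subtree_size = 1 + 0
    V: subtree_size = 1 + 0
    _3: subtree_size = 1 + 4
      M: subtree_size = 1 + 0
      K: subtree_size = 1 + 0
      H: subtree_size = 1 + 0
      C: subtree_size = 1 + 0
  Y: subtree_size = 1 + 0
Total subtree size of _0: 14

Answer: 14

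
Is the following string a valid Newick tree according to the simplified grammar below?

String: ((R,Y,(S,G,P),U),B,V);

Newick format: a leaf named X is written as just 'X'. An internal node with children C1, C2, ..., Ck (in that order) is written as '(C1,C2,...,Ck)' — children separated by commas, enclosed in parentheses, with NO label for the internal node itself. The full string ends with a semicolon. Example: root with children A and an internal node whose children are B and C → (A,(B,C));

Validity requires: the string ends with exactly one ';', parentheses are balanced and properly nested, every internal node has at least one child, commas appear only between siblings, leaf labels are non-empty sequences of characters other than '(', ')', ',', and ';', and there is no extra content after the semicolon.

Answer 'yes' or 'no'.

Answer: yes

Derivation:
Input: ((R,Y,(S,G,P),U),B,V);
Paren balance: 3 '(' vs 3 ')' OK
Ends with single ';': True
Full parse: OK
Valid: True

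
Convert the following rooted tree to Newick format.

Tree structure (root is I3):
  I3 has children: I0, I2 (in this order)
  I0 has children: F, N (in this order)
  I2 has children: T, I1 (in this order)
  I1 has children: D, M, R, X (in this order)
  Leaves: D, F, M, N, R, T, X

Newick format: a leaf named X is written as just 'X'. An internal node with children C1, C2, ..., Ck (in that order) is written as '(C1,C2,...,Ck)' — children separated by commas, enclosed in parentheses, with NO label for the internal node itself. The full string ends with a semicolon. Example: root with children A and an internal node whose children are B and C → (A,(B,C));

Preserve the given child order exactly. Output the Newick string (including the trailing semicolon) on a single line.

Answer: ((F,N),(T,(D,M,R,X)));

Derivation:
internal I3 with children ['I0', 'I2']
  internal I0 with children ['F', 'N']
    leaf 'F' → 'F'
    leaf 'N' → 'N'
  → '(F,N)'
  internal I2 with children ['T', 'I1']
    leaf 'T' → 'T'
    internal I1 with children ['D', 'M', 'R', 'X']
      leaf 'D' → 'D'
      leaf 'M' → 'M'
      leaf 'R' → 'R'
      leaf 'X' → 'X'
    → '(D,M,R,X)'
  → '(T,(D,M,R,X))'
→ '((F,N),(T,(D,M,R,X)))'
Final: ((F,N),(T,(D,M,R,X)));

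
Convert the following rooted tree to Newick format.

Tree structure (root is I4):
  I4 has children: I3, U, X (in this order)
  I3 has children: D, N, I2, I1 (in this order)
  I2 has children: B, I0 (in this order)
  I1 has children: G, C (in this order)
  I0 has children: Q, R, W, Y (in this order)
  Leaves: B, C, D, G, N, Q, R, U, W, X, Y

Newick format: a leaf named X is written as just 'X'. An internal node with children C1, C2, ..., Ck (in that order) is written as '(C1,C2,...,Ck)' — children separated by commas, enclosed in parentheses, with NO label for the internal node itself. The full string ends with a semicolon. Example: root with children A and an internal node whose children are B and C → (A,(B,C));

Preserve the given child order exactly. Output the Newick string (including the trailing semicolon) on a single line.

Answer: ((D,N,(B,(Q,R,W,Y)),(G,C)),U,X);

Derivation:
internal I4 with children ['I3', 'U', 'X']
  internal I3 with children ['D', 'N', 'I2', 'I1']
    leaf 'D' → 'D'
    leaf 'N' → 'N'
    internal I2 with children ['B', 'I0']
      leaf 'B' → 'B'
      internal I0 with children ['Q', 'R', 'W', 'Y']
        leaf 'Q' → 'Q'
        leaf 'R' → 'R'
        leaf 'W' → 'W'
        leaf 'Y' → 'Y'
      → '(Q,R,W,Y)'
    → '(B,(Q,R,W,Y))'
    internal I1 with children ['G', 'C']
      leaf 'G' → 'G'
      leaf 'C' → 'C'
    → '(G,C)'
  → '(D,N,(B,(Q,R,W,Y)),(G,C))'
  leaf 'U' → 'U'
  leaf 'X' → 'X'
→ '((D,N,(B,(Q,R,W,Y)),(G,C)),U,X)'
Final: ((D,N,(B,(Q,R,W,Y)),(G,C)),U,X);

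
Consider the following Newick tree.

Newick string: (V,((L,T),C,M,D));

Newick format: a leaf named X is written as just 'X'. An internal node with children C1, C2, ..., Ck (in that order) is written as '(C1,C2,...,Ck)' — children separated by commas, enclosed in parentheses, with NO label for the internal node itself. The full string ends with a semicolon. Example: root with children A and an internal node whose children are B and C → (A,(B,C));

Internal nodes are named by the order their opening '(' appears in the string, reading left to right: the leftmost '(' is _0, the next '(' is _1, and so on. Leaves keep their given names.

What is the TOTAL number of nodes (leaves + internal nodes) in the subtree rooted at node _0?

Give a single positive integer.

Newick: (V,((L,T),C,M,D));
Locate _0: it is the '(' at position 0 (the 1st '(' reading left to right).
Query: subtree rooted at _0
_0: subtree_size = 1 + 8
  V: subtree_size = 1 + 0
  _1: subtree_size = 1 + 6
    _2: subtree_size = 1 + 2
      L: subtree_size = 1 + 0
      T: subtree_size = 1 + 0
    C: subtree_size = 1 + 0
    M: subtree_size = 1 + 0
    D: subtree_size = 1 + 0
Total subtree size of _0: 9

Answer: 9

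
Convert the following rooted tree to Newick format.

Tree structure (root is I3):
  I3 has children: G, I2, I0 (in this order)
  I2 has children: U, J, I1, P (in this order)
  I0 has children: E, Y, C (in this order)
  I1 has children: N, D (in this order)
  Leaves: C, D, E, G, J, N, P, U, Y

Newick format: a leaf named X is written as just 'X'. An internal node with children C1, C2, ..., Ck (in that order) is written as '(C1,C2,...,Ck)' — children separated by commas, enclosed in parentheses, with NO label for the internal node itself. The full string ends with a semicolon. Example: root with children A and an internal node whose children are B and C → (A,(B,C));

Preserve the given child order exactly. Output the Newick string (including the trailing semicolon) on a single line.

internal I3 with children ['G', 'I2', 'I0']
  leaf 'G' → 'G'
  internal I2 with children ['U', 'J', 'I1', 'P']
    leaf 'U' → 'U'
    leaf 'J' → 'J'
    internal I1 with children ['N', 'D']
      leaf 'N' → 'N'
      leaf 'D' → 'D'
    → '(N,D)'
    leaf 'P' → 'P'
  → '(U,J,(N,D),P)'
  internal I0 with children ['E', 'Y', 'C']
    leaf 'E' → 'E'
    leaf 'Y' → 'Y'
    leaf 'C' → 'C'
  → '(E,Y,C)'
→ '(G,(U,J,(N,D),P),(E,Y,C))'
Final: (G,(U,J,(N,D),P),(E,Y,C));

Answer: (G,(U,J,(N,D),P),(E,Y,C));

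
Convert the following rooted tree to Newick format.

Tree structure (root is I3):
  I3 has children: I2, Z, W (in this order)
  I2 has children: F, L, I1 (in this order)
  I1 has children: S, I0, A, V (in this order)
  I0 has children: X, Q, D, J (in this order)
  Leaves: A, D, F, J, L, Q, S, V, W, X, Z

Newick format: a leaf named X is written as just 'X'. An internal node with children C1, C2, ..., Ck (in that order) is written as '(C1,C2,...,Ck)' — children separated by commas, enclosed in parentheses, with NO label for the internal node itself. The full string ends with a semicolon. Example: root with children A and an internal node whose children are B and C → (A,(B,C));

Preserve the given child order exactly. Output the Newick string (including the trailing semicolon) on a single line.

internal I3 with children ['I2', 'Z', 'W']
  internal I2 with children ['F', 'L', 'I1']
    leaf 'F' → 'F'
    leaf 'L' → 'L'
    internal I1 with children ['S', 'I0', 'A', 'V']
      leaf 'S' → 'S'
      internal I0 with children ['X', 'Q', 'D', 'J']
        leaf 'X' → 'X'
        leaf 'Q' → 'Q'
        leaf 'D' → 'D'
        leaf 'J' → 'J'
      → '(X,Q,D,J)'
      leaf 'A' → 'A'
      leaf 'V' → 'V'
    → '(S,(X,Q,D,J),A,V)'
  → '(F,L,(S,(X,Q,D,J),A,V))'
  leaf 'Z' → 'Z'
  leaf 'W' → 'W'
→ '((F,L,(S,(X,Q,D,J),A,V)),Z,W)'
Final: ((F,L,(S,(X,Q,D,J),A,V)),Z,W);

Answer: ((F,L,(S,(X,Q,D,J),A,V)),Z,W);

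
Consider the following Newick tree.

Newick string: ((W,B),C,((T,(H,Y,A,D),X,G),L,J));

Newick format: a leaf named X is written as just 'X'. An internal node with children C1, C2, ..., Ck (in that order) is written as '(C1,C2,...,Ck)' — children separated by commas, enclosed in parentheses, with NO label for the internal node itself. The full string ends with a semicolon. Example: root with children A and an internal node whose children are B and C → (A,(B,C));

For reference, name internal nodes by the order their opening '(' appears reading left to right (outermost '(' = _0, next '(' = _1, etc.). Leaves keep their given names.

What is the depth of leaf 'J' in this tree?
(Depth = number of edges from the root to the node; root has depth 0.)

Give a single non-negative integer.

Newick: ((W,B),C,((T,(H,Y,A,D),X,G),L,J));
Naming internals by '(' encounter order: outermost '(' = _0, next = _1, ...
Query node: J
Path from root: _0 -> _2 -> J
Depth of J: 2 (number of edges from root)

Answer: 2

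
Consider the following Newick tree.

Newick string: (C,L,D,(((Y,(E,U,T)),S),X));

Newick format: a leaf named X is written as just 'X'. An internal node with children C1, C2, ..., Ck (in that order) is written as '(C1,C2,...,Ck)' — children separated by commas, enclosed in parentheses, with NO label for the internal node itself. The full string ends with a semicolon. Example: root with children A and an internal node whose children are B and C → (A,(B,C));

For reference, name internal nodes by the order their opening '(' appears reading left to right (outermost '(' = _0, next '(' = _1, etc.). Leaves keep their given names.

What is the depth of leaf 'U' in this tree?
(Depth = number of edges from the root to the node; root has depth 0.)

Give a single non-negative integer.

Answer: 5

Derivation:
Newick: (C,L,D,(((Y,(E,U,T)),S),X));
Naming internals by '(' encounter order: outermost '(' = _0, next = _1, ...
Query node: U
Path from root: _0 -> _1 -> _2 -> _3 -> _4 -> U
Depth of U: 5 (number of edges from root)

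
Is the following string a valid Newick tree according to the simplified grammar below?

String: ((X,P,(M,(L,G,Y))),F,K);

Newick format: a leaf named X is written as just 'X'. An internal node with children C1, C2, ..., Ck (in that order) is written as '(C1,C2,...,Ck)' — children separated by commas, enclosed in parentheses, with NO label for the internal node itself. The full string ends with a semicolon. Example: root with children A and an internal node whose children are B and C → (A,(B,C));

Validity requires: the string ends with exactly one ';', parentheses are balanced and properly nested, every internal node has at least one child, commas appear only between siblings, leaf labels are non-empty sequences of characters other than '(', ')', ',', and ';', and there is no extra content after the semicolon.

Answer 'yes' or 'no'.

Input: ((X,P,(M,(L,G,Y))),F,K);
Paren balance: 4 '(' vs 4 ')' OK
Ends with single ';': True
Full parse: OK
Valid: True

Answer: yes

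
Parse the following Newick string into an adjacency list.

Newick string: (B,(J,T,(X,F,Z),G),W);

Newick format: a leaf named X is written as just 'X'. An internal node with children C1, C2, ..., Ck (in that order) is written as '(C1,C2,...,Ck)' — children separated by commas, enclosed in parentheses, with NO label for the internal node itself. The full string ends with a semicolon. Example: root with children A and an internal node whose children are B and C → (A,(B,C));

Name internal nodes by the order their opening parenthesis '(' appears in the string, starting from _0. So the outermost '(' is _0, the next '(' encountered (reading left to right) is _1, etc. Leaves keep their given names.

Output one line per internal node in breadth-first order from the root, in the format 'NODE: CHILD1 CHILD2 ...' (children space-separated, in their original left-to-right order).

Answer: _0: B _1 W
_1: J T _2 G
_2: X F Z

Derivation:
Input: (B,(J,T,(X,F,Z),G),W);
Scanning left-to-right, naming '(' by encounter order:
  pos 0: '(' -> open internal node _0 (depth 1)
  pos 3: '(' -> open internal node _1 (depth 2)
  pos 8: '(' -> open internal node _2 (depth 3)
  pos 14: ')' -> close internal node _2 (now at depth 2)
  pos 17: ')' -> close internal node _1 (now at depth 1)
  pos 20: ')' -> close internal node _0 (now at depth 0)
Total internal nodes: 3
BFS adjacency from root:
  _0: B _1 W
  _1: J T _2 G
  _2: X F Z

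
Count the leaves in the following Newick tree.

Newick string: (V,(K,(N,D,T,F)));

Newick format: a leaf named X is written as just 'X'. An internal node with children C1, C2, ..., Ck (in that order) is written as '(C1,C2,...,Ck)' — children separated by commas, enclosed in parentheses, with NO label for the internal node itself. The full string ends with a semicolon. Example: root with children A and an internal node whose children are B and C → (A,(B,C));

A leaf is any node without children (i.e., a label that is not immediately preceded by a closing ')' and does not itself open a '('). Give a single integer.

Newick: (V,(K,(N,D,T,F)));
Scan left-to-right; a leaf is any maximal label run not followed by '(':
  pos 1: leaf 'V' → count = 1
  pos 4: leaf 'K' → count = 2
  pos 7: leaf 'N' → count = 3
  pos 9: leaf 'D' → count = 4
  pos 11: leaf 'T' → count = 5
  pos 13: leaf 'F' → count = 6
Total leaves: 6

Answer: 6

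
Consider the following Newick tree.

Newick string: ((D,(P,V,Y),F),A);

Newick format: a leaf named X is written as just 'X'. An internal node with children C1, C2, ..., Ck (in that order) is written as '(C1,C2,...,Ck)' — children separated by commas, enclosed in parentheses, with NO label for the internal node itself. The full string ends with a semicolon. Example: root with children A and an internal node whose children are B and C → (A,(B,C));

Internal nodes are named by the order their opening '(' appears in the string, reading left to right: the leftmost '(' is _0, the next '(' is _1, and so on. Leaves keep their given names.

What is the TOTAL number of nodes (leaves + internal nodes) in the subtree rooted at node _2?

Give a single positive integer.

Newick: ((D,(P,V,Y),F),A);
Locate _2: it is the '(' at position 4 (the 3rd '(' reading left to right).
Query: subtree rooted at _2
_2: subtree_size = 1 + 3
  P: subtree_size = 1 + 0
  V: subtree_size = 1 + 0
  Y: subtree_size = 1 + 0
Total subtree size of _2: 4

Answer: 4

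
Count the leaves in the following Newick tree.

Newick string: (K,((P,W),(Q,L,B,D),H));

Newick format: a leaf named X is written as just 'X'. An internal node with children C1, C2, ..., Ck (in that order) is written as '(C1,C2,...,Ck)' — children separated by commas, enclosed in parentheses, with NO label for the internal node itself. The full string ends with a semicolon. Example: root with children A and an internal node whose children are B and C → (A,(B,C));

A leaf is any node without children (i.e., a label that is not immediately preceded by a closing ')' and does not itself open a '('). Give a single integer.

Newick: (K,((P,W),(Q,L,B,D),H));
Scan left-to-right; a leaf is any maximal label run not followed by '(':
  pos 1: leaf 'K' → count = 1
  pos 5: leaf 'P' → count = 2
  pos 7: leaf 'W' → count = 3
  pos 11: leaf 'Q' → count = 4
  pos 13: leaf 'L' → count = 5
  pos 15: leaf 'B' → count = 6
  pos 17: leaf 'D' → count = 7
  pos 20: leaf 'H' → count = 8
Total leaves: 8

Answer: 8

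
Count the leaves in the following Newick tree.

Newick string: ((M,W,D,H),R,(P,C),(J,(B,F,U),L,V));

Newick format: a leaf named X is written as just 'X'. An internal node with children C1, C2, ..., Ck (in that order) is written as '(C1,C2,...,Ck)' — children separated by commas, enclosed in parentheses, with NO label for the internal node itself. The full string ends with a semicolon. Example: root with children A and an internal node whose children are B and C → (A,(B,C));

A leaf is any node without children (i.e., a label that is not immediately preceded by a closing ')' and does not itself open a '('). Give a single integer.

Newick: ((M,W,D,H),R,(P,C),(J,(B,F,U),L,V));
Scan left-to-right; a leaf is any maximal label run not followed by '(':
  pos 2: leaf 'M' → count = 1
  pos 4: leaf 'W' → count = 2
  pos 6: leaf 'D' → count = 3
  pos 8: leaf 'H' → count = 4
  pos 11: leaf 'R' → count = 5
  pos 14: leaf 'P' → count = 6
  pos 16: leaf 'C' → count = 7
  pos 20: leaf 'J' → count = 8
  pos 23: leaf 'B' → count = 9
  pos 25: leaf 'F' → count = 10
  pos 27: leaf 'U' → count = 11
  pos 30: leaf 'L' → count = 12
  pos 32: leaf 'V' → count = 13
Total leaves: 13

Answer: 13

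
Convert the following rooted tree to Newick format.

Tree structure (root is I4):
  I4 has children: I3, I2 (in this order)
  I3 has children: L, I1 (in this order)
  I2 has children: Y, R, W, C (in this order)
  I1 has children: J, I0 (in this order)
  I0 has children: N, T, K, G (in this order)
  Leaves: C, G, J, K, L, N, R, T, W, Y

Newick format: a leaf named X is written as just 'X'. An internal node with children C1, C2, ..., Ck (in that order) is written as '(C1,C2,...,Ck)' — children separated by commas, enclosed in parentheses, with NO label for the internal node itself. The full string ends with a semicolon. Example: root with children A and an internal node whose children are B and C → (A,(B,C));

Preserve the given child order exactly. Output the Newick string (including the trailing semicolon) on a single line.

internal I4 with children ['I3', 'I2']
  internal I3 with children ['L', 'I1']
    leaf 'L' → 'L'
    internal I1 with children ['J', 'I0']
      leaf 'J' → 'J'
      internal I0 with children ['N', 'T', 'K', 'G']
        leaf 'N' → 'N'
        leaf 'T' → 'T'
        leaf 'K' → 'K'
        leaf 'G' → 'G'
      → '(N,T,K,G)'
    → '(J,(N,T,K,G))'
  → '(L,(J,(N,T,K,G)))'
  internal I2 with children ['Y', 'R', 'W', 'C']
    leaf 'Y' → 'Y'
    leaf 'R' → 'R'
    leaf 'W' → 'W'
    leaf 'C' → 'C'
  → '(Y,R,W,C)'
→ '((L,(J,(N,T,K,G))),(Y,R,W,C))'
Final: ((L,(J,(N,T,K,G))),(Y,R,W,C));

Answer: ((L,(J,(N,T,K,G))),(Y,R,W,C));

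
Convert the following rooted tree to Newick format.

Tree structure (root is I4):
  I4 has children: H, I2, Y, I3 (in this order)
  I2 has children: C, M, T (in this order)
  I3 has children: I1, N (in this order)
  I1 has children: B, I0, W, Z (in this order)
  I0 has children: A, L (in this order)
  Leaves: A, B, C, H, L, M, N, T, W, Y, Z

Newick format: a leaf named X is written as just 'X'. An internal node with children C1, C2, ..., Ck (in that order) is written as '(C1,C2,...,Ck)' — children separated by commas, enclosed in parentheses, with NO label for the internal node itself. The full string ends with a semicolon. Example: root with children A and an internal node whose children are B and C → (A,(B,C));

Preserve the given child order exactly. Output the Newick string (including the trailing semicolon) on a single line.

Answer: (H,(C,M,T),Y,((B,(A,L),W,Z),N));

Derivation:
internal I4 with children ['H', 'I2', 'Y', 'I3']
  leaf 'H' → 'H'
  internal I2 with children ['C', 'M', 'T']
    leaf 'C' → 'C'
    leaf 'M' → 'M'
    leaf 'T' → 'T'
  → '(C,M,T)'
  leaf 'Y' → 'Y'
  internal I3 with children ['I1', 'N']
    internal I1 with children ['B', 'I0', 'W', 'Z']
      leaf 'B' → 'B'
      internal I0 with children ['A', 'L']
        leaf 'A' → 'A'
        leaf 'L' → 'L'
      → '(A,L)'
      leaf 'W' → 'W'
      leaf 'Z' → 'Z'
    → '(B,(A,L),W,Z)'
    leaf 'N' → 'N'
  → '((B,(A,L),W,Z),N)'
→ '(H,(C,M,T),Y,((B,(A,L),W,Z),N))'
Final: (H,(C,M,T),Y,((B,(A,L),W,Z),N));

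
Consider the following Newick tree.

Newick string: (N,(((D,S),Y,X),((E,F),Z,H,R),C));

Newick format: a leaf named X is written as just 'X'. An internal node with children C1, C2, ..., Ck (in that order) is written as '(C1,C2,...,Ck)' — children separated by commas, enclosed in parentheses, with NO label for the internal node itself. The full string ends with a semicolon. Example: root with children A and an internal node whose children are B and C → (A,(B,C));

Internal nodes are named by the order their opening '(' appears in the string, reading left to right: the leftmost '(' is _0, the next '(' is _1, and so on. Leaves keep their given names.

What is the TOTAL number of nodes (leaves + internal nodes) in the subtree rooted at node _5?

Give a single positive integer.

Answer: 3

Derivation:
Newick: (N,(((D,S),Y,X),((E,F),Z,H,R),C));
Locate _5: it is the '(' at position 17 (the 6th '(' reading left to right).
Query: subtree rooted at _5
_5: subtree_size = 1 + 2
  E: subtree_size = 1 + 0
  F: subtree_size = 1 + 0
Total subtree size of _5: 3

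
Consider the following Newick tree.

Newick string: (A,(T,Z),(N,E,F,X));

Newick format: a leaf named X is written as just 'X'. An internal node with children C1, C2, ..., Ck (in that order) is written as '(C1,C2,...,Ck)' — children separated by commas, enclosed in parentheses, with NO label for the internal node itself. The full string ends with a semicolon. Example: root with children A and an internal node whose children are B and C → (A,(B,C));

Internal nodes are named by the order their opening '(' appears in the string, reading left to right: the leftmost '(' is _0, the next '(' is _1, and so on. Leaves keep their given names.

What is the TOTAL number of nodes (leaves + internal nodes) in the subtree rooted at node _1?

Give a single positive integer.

Newick: (A,(T,Z),(N,E,F,X));
Locate _1: it is the '(' at position 3 (the 2nd '(' reading left to right).
Query: subtree rooted at _1
_1: subtree_size = 1 + 2
  T: subtree_size = 1 + 0
  Z: subtree_size = 1 + 0
Total subtree size of _1: 3

Answer: 3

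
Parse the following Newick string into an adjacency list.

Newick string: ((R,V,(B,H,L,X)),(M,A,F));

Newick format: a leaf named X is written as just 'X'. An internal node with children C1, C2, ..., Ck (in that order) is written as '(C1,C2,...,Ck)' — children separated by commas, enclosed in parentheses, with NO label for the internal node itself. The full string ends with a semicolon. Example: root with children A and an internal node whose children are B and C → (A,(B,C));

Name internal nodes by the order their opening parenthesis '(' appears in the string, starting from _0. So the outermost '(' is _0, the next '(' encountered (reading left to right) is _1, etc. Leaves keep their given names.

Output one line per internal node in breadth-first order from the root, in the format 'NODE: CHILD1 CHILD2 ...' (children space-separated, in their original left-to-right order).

Input: ((R,V,(B,H,L,X)),(M,A,F));
Scanning left-to-right, naming '(' by encounter order:
  pos 0: '(' -> open internal node _0 (depth 1)
  pos 1: '(' -> open internal node _1 (depth 2)
  pos 6: '(' -> open internal node _2 (depth 3)
  pos 14: ')' -> close internal node _2 (now at depth 2)
  pos 15: ')' -> close internal node _1 (now at depth 1)
  pos 17: '(' -> open internal node _3 (depth 2)
  pos 23: ')' -> close internal node _3 (now at depth 1)
  pos 24: ')' -> close internal node _0 (now at depth 0)
Total internal nodes: 4
BFS adjacency from root:
  _0: _1 _3
  _1: R V _2
  _3: M A F
  _2: B H L X

Answer: _0: _1 _3
_1: R V _2
_3: M A F
_2: B H L X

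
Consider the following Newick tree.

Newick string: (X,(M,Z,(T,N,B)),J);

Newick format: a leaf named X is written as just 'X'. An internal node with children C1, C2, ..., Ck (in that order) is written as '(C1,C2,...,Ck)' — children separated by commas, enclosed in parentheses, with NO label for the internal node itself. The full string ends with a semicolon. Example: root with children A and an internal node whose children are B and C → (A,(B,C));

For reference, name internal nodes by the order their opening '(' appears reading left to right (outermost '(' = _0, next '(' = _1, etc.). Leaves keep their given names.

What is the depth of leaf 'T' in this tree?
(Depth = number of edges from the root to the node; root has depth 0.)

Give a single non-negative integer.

Newick: (X,(M,Z,(T,N,B)),J);
Naming internals by '(' encounter order: outermost '(' = _0, next = _1, ...
Query node: T
Path from root: _0 -> _1 -> _2 -> T
Depth of T: 3 (number of edges from root)

Answer: 3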